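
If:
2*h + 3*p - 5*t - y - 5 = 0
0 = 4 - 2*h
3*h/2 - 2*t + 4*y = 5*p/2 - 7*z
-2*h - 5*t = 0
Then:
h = 2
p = -14*z/19 - 166/95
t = -4/5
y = -42*z/19 - 213/95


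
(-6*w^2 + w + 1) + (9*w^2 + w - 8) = 3*w^2 + 2*w - 7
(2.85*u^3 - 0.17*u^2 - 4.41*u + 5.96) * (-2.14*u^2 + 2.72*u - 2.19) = -6.099*u^5 + 8.1158*u^4 + 2.7335*u^3 - 24.3773*u^2 + 25.8691*u - 13.0524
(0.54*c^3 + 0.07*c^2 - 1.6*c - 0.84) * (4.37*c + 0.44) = 2.3598*c^4 + 0.5435*c^3 - 6.9612*c^2 - 4.3748*c - 0.3696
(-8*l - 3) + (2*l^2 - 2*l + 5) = 2*l^2 - 10*l + 2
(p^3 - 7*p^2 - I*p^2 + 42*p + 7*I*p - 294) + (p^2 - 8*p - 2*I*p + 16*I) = p^3 - 6*p^2 - I*p^2 + 34*p + 5*I*p - 294 + 16*I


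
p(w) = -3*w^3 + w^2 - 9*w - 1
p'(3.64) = -120.97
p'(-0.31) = -10.48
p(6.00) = -667.00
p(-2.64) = 84.93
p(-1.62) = 28.96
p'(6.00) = -321.00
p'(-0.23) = -9.94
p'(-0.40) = -11.24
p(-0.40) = 2.95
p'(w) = -9*w^2 + 2*w - 9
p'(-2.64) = -77.01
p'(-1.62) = -35.86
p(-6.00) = 737.00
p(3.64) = -165.20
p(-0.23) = 1.16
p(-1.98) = 44.03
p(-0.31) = 1.98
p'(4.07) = -149.94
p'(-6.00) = -345.00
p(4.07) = -223.32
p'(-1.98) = -48.24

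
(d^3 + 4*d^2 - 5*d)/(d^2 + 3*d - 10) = d*(d - 1)/(d - 2)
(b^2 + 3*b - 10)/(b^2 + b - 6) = (b + 5)/(b + 3)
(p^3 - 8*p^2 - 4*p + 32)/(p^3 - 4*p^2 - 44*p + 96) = (p + 2)/(p + 6)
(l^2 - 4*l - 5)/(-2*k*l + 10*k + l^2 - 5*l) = (-l - 1)/(2*k - l)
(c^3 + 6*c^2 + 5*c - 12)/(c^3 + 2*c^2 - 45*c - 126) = (c^2 + 3*c - 4)/(c^2 - c - 42)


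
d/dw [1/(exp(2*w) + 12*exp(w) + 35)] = 2*(-exp(w) - 6)*exp(w)/(exp(2*w) + 12*exp(w) + 35)^2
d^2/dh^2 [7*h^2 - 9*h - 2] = 14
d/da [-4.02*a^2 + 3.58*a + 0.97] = 3.58 - 8.04*a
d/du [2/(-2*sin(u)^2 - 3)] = 4*sin(2*u)/(4 - cos(2*u))^2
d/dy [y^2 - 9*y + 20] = 2*y - 9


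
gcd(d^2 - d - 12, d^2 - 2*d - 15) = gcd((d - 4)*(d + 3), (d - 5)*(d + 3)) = d + 3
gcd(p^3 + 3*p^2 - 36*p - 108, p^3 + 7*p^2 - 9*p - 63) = p + 3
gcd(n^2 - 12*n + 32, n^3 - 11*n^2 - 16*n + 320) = n - 8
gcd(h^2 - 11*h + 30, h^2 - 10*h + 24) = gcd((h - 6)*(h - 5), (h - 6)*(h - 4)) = h - 6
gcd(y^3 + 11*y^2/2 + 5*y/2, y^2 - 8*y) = y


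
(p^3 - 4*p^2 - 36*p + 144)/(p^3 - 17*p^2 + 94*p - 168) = (p + 6)/(p - 7)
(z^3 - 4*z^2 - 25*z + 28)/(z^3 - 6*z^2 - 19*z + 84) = (z - 1)/(z - 3)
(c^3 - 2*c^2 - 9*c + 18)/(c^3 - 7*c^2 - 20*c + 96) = (c^2 + c - 6)/(c^2 - 4*c - 32)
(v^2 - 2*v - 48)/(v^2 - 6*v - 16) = (v + 6)/(v + 2)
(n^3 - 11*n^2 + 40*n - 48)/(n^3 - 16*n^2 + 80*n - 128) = (n - 3)/(n - 8)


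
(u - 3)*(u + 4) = u^2 + u - 12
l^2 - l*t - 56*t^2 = (l - 8*t)*(l + 7*t)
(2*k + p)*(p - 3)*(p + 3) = 2*k*p^2 - 18*k + p^3 - 9*p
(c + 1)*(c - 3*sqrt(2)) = c^2 - 3*sqrt(2)*c + c - 3*sqrt(2)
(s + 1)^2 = s^2 + 2*s + 1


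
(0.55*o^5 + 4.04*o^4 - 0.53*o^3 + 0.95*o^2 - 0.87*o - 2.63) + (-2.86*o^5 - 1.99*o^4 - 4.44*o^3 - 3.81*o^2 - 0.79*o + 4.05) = -2.31*o^5 + 2.05*o^4 - 4.97*o^3 - 2.86*o^2 - 1.66*o + 1.42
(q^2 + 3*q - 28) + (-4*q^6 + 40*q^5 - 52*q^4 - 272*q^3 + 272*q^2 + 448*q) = -4*q^6 + 40*q^5 - 52*q^4 - 272*q^3 + 273*q^2 + 451*q - 28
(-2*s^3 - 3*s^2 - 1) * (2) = -4*s^3 - 6*s^2 - 2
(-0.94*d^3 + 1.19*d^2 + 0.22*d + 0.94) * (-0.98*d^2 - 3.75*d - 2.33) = 0.9212*d^5 + 2.3588*d^4 - 2.4879*d^3 - 4.5189*d^2 - 4.0376*d - 2.1902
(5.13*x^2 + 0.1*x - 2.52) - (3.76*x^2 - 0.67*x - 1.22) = 1.37*x^2 + 0.77*x - 1.3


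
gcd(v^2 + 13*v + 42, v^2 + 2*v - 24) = v + 6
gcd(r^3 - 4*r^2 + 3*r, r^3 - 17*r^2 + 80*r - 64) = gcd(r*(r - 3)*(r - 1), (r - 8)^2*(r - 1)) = r - 1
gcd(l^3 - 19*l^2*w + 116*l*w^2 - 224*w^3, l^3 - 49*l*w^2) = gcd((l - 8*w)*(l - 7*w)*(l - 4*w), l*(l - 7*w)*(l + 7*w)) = -l + 7*w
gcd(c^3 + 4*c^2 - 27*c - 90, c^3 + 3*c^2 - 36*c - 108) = c^2 + 9*c + 18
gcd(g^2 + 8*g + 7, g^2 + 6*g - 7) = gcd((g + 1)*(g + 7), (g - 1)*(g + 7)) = g + 7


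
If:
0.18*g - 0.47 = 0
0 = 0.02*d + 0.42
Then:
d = -21.00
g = 2.61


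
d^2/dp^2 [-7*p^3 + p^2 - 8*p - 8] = 2 - 42*p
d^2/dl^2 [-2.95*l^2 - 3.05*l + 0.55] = -5.90000000000000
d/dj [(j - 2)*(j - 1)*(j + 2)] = 3*j^2 - 2*j - 4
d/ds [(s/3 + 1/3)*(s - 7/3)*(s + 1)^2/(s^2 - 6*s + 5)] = 2*(3*s^5 - 26*s^4 + 18*s^3 + 60*s^2 - 53*s - 66)/(9*(s^4 - 12*s^3 + 46*s^2 - 60*s + 25))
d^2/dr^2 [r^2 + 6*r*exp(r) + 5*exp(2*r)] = 6*r*exp(r) + 20*exp(2*r) + 12*exp(r) + 2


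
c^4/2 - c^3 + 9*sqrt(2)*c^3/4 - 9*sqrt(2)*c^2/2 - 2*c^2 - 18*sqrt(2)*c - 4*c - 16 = (c/2 + 1)*(c - 4)*(c + sqrt(2)/2)*(c + 4*sqrt(2))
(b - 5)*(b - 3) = b^2 - 8*b + 15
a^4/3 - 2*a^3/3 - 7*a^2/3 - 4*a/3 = a*(a/3 + 1/3)*(a - 4)*(a + 1)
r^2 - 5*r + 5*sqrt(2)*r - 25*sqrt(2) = (r - 5)*(r + 5*sqrt(2))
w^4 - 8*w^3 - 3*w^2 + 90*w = w*(w - 6)*(w - 5)*(w + 3)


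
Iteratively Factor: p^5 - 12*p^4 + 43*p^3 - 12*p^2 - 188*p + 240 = (p - 5)*(p^4 - 7*p^3 + 8*p^2 + 28*p - 48) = (p - 5)*(p - 4)*(p^3 - 3*p^2 - 4*p + 12) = (p - 5)*(p - 4)*(p + 2)*(p^2 - 5*p + 6) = (p - 5)*(p - 4)*(p - 2)*(p + 2)*(p - 3)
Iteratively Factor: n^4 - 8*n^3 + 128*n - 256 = (n + 4)*(n^3 - 12*n^2 + 48*n - 64) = (n - 4)*(n + 4)*(n^2 - 8*n + 16) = (n - 4)^2*(n + 4)*(n - 4)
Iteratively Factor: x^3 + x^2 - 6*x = (x + 3)*(x^2 - 2*x) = x*(x + 3)*(x - 2)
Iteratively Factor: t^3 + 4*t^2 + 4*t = (t + 2)*(t^2 + 2*t) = (t + 2)^2*(t)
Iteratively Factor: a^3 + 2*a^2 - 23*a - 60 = (a - 5)*(a^2 + 7*a + 12) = (a - 5)*(a + 4)*(a + 3)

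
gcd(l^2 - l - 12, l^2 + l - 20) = l - 4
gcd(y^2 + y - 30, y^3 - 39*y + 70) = y - 5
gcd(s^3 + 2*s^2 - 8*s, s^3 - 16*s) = s^2 + 4*s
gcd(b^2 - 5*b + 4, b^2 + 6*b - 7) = b - 1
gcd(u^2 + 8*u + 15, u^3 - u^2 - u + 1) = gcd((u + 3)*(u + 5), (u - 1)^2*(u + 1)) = 1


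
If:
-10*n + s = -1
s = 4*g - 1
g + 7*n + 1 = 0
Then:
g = -5/19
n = -2/19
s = -39/19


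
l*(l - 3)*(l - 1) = l^3 - 4*l^2 + 3*l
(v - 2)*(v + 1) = v^2 - v - 2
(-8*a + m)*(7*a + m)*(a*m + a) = -56*a^3*m - 56*a^3 - a^2*m^2 - a^2*m + a*m^3 + a*m^2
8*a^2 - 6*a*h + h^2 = (-4*a + h)*(-2*a + h)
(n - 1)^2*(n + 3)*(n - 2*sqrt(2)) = n^4 - 2*sqrt(2)*n^3 + n^3 - 5*n^2 - 2*sqrt(2)*n^2 + 3*n + 10*sqrt(2)*n - 6*sqrt(2)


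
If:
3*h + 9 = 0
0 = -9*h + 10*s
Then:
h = -3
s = -27/10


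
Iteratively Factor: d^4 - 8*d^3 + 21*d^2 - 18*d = (d - 2)*(d^3 - 6*d^2 + 9*d) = d*(d - 2)*(d^2 - 6*d + 9) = d*(d - 3)*(d - 2)*(d - 3)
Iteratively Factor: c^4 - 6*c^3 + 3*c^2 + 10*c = (c)*(c^3 - 6*c^2 + 3*c + 10) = c*(c - 5)*(c^2 - c - 2) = c*(c - 5)*(c + 1)*(c - 2)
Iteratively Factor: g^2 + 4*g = (g)*(g + 4)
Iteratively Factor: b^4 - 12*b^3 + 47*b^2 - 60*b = (b - 3)*(b^3 - 9*b^2 + 20*b) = b*(b - 3)*(b^2 - 9*b + 20) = b*(b - 4)*(b - 3)*(b - 5)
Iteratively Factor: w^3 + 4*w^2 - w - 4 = (w + 4)*(w^2 - 1) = (w + 1)*(w + 4)*(w - 1)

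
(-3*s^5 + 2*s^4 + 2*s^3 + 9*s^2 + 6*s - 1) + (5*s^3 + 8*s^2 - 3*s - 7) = -3*s^5 + 2*s^4 + 7*s^3 + 17*s^2 + 3*s - 8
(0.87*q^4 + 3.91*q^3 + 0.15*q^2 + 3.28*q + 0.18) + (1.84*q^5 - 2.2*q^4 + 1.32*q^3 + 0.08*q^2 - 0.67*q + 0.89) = 1.84*q^5 - 1.33*q^4 + 5.23*q^3 + 0.23*q^2 + 2.61*q + 1.07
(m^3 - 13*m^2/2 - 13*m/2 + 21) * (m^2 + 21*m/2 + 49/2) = m^5 + 4*m^4 - 201*m^3/4 - 413*m^2/2 + 245*m/4 + 1029/2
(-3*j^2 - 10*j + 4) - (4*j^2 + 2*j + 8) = -7*j^2 - 12*j - 4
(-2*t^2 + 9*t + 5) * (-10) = 20*t^2 - 90*t - 50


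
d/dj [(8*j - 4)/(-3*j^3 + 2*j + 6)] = 4*(-6*j^3 + 4*j + (2*j - 1)*(9*j^2 - 2) + 12)/(-3*j^3 + 2*j + 6)^2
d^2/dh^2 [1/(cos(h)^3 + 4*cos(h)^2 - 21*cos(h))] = ((-81*cos(h) + 32*cos(2*h) + 9*cos(3*h))*(cos(h)^2 + 4*cos(h) - 21)*cos(h)/4 + 2*(3*cos(h)^2 + 8*cos(h) - 21)^2*sin(h)^2)/((cos(h)^2 + 4*cos(h) - 21)^3*cos(h)^3)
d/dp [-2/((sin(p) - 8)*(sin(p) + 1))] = 2*(2*sin(p) - 7)*cos(p)/((sin(p) - 8)^2*(sin(p) + 1)^2)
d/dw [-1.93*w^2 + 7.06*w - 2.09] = 7.06 - 3.86*w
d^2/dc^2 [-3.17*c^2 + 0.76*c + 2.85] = -6.34000000000000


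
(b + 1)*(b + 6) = b^2 + 7*b + 6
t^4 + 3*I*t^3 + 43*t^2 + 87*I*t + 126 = (t - 6*I)*(t - I)*(t + 3*I)*(t + 7*I)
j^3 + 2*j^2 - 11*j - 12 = (j - 3)*(j + 1)*(j + 4)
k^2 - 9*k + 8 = (k - 8)*(k - 1)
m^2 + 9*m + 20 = (m + 4)*(m + 5)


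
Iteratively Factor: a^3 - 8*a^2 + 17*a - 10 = (a - 1)*(a^2 - 7*a + 10) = (a - 2)*(a - 1)*(a - 5)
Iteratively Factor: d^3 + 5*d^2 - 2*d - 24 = (d - 2)*(d^2 + 7*d + 12) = (d - 2)*(d + 3)*(d + 4)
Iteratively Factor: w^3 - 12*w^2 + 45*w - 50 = (w - 5)*(w^2 - 7*w + 10) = (w - 5)^2*(w - 2)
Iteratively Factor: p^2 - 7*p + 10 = (p - 5)*(p - 2)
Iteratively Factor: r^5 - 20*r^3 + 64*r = (r - 2)*(r^4 + 2*r^3 - 16*r^2 - 32*r) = r*(r - 2)*(r^3 + 2*r^2 - 16*r - 32) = r*(r - 2)*(r + 2)*(r^2 - 16) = r*(r - 4)*(r - 2)*(r + 2)*(r + 4)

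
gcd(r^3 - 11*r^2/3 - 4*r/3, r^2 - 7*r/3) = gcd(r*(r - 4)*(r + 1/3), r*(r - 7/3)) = r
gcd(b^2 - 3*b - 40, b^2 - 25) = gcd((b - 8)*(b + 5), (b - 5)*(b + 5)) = b + 5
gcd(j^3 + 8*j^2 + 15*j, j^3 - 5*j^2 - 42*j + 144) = 1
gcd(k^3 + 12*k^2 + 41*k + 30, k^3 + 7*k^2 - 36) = k + 6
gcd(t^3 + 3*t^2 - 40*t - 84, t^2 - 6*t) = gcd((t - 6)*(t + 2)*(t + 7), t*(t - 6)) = t - 6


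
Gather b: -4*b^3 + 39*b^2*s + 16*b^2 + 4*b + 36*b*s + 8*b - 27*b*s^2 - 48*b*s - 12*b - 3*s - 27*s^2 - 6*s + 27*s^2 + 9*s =-4*b^3 + b^2*(39*s + 16) + b*(-27*s^2 - 12*s)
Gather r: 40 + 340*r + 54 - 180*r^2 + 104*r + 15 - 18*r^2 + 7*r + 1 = -198*r^2 + 451*r + 110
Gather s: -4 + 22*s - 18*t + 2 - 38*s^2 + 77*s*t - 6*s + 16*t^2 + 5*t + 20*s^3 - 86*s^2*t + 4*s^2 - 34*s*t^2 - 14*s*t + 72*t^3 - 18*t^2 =20*s^3 + s^2*(-86*t - 34) + s*(-34*t^2 + 63*t + 16) + 72*t^3 - 2*t^2 - 13*t - 2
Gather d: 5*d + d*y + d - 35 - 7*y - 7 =d*(y + 6) - 7*y - 42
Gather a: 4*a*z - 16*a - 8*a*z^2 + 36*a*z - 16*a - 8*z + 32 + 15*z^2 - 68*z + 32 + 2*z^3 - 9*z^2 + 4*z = a*(-8*z^2 + 40*z - 32) + 2*z^3 + 6*z^2 - 72*z + 64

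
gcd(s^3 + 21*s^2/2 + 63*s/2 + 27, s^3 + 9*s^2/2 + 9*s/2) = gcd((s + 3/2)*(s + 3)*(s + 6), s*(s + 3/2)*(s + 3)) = s^2 + 9*s/2 + 9/2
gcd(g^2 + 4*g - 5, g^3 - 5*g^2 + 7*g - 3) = g - 1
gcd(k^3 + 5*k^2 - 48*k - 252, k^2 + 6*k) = k + 6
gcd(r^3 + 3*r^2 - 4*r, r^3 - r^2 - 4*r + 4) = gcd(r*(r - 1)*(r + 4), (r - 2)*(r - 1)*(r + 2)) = r - 1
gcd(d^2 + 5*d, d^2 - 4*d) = d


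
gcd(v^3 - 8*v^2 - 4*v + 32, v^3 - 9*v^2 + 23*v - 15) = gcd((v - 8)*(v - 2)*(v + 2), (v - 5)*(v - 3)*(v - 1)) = 1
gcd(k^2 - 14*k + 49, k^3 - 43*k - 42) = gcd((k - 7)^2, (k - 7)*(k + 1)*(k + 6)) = k - 7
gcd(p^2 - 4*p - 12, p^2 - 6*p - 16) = p + 2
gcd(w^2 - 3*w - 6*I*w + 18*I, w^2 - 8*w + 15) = w - 3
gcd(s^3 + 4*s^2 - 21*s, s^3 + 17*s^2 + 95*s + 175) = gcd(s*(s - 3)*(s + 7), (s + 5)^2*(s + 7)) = s + 7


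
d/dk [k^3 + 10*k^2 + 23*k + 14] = 3*k^2 + 20*k + 23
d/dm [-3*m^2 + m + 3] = 1 - 6*m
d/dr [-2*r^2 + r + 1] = 1 - 4*r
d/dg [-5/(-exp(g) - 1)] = -5/(4*cosh(g/2)^2)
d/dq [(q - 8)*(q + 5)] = 2*q - 3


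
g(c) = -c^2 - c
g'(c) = -2*c - 1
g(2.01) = -6.05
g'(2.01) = -5.02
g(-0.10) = 0.09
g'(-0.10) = -0.80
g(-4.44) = -15.27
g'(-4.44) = 7.88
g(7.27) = -60.12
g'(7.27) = -15.54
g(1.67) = -4.46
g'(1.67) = -4.34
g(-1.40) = -0.56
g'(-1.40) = 1.80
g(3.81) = -18.33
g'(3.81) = -8.62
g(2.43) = -8.33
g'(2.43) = -5.86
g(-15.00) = -210.00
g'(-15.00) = 29.00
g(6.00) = -42.00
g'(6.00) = -13.00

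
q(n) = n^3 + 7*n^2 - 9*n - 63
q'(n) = 3*n^2 + 14*n - 9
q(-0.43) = -57.92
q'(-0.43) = -14.47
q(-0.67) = -54.13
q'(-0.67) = -17.03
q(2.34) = -32.92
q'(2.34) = 40.19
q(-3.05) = 1.19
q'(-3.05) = -23.79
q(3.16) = 10.01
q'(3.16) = 65.20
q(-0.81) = -51.65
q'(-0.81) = -18.37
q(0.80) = -65.21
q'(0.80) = 4.12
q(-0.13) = -61.71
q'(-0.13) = -10.77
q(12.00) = 2565.00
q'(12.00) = 591.00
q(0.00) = -63.00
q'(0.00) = -9.00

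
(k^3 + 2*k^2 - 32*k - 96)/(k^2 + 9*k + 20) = (k^2 - 2*k - 24)/(k + 5)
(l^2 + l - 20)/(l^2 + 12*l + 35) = (l - 4)/(l + 7)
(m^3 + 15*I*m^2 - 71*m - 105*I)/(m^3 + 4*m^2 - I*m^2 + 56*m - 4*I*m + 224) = (m^2 + 8*I*m - 15)/(m^2 + m*(4 - 8*I) - 32*I)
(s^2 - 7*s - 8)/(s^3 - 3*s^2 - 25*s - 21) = (s - 8)/(s^2 - 4*s - 21)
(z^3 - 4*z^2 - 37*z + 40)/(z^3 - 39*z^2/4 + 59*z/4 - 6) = 4*(z + 5)/(4*z - 3)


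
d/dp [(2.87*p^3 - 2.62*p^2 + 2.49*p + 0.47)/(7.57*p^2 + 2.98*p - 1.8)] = (21.7259*p^4 + 17.1052*p^3 - 42.1549*p^2 + 2.3162*p - 5.8826)/(57.3049*p^4 + 45.1172*p^3 - 18.3716*p^2 - 10.728*p + 3.24)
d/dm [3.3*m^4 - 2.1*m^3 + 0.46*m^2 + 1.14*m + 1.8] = 13.2*m^3 - 6.3*m^2 + 0.92*m + 1.14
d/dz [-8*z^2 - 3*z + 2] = -16*z - 3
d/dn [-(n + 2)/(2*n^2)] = (n + 4)/(2*n^3)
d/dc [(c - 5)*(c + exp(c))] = c + (c - 5)*(exp(c) + 1) + exp(c)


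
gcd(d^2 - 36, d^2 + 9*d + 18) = d + 6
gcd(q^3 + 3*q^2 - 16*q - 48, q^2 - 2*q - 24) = q + 4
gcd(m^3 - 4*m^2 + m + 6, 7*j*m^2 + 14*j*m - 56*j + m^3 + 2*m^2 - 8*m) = m - 2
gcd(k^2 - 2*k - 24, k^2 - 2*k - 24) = k^2 - 2*k - 24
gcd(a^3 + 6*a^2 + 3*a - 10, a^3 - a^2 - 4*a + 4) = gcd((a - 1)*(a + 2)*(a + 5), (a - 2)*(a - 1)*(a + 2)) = a^2 + a - 2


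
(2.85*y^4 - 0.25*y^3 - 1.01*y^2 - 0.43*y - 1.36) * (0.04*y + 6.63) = 0.114*y^5 + 18.8855*y^4 - 1.6979*y^3 - 6.7135*y^2 - 2.9053*y - 9.0168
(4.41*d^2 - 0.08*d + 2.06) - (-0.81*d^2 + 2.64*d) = 5.22*d^2 - 2.72*d + 2.06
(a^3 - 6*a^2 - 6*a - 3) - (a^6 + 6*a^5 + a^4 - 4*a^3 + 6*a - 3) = -a^6 - 6*a^5 - a^4 + 5*a^3 - 6*a^2 - 12*a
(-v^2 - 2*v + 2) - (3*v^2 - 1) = -4*v^2 - 2*v + 3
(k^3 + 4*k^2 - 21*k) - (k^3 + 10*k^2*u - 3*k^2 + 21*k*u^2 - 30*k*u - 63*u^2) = -10*k^2*u + 7*k^2 - 21*k*u^2 + 30*k*u - 21*k + 63*u^2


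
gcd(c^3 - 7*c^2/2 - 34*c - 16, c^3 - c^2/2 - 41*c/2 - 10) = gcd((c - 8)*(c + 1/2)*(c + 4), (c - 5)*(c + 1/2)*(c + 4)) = c^2 + 9*c/2 + 2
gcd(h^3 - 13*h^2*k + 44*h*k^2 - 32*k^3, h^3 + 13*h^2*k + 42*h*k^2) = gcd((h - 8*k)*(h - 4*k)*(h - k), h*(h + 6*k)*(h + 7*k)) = 1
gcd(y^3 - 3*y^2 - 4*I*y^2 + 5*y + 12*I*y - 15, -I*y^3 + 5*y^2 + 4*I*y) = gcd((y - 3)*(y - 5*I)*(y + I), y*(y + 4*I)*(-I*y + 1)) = y + I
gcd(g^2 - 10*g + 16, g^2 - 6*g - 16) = g - 8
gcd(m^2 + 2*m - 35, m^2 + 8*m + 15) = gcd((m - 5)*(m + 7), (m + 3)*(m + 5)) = 1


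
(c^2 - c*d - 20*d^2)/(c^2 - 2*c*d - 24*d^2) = (c - 5*d)/(c - 6*d)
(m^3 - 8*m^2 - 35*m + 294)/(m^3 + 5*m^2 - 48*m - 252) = (m - 7)/(m + 6)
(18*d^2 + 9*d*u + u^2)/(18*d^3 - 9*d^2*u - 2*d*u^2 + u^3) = (6*d + u)/(6*d^2 - 5*d*u + u^2)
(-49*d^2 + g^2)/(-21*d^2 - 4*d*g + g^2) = (7*d + g)/(3*d + g)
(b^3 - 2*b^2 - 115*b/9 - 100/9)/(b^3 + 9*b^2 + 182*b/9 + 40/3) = (b - 5)/(b + 6)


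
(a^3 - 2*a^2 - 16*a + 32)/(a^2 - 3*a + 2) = (a^2 - 16)/(a - 1)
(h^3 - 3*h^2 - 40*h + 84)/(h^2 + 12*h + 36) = (h^2 - 9*h + 14)/(h + 6)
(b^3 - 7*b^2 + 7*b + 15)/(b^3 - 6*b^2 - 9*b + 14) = (b^3 - 7*b^2 + 7*b + 15)/(b^3 - 6*b^2 - 9*b + 14)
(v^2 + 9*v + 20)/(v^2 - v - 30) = (v + 4)/(v - 6)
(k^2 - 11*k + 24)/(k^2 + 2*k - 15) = (k - 8)/(k + 5)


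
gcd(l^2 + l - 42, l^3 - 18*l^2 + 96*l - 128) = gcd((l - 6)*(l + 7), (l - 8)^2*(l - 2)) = 1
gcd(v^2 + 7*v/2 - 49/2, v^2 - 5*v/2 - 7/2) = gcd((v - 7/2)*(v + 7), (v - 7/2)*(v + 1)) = v - 7/2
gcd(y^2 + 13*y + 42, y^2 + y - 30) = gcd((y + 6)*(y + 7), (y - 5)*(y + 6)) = y + 6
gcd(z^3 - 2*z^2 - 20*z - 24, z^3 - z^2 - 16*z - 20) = z^2 + 4*z + 4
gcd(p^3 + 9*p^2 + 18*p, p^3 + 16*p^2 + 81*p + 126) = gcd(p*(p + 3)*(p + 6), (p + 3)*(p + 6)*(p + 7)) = p^2 + 9*p + 18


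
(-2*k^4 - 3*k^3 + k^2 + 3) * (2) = -4*k^4 - 6*k^3 + 2*k^2 + 6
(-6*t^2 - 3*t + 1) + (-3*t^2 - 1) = -9*t^2 - 3*t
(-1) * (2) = -2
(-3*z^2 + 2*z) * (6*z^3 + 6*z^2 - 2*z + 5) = -18*z^5 - 6*z^4 + 18*z^3 - 19*z^2 + 10*z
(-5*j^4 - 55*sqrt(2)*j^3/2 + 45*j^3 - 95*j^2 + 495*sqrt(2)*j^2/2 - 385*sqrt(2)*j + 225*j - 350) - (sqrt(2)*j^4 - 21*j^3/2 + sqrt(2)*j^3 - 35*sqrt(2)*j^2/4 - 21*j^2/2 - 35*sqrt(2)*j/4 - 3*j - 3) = -5*j^4 - sqrt(2)*j^4 - 57*sqrt(2)*j^3/2 + 111*j^3/2 - 169*j^2/2 + 1025*sqrt(2)*j^2/4 - 1505*sqrt(2)*j/4 + 228*j - 347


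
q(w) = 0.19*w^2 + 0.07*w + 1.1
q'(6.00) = 2.35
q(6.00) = 8.36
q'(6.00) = 2.35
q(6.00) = 8.36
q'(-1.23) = -0.40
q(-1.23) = 1.30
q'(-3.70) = -1.34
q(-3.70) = 3.44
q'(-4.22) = -1.53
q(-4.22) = 4.19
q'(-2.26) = -0.79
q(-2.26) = 1.91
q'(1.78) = 0.75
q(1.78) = 1.83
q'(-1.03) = -0.32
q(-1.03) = 1.23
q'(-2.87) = -1.02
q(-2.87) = 2.46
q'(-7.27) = -2.69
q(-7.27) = 10.63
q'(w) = 0.38*w + 0.07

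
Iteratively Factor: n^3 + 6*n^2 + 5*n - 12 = (n + 3)*(n^2 + 3*n - 4) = (n - 1)*(n + 3)*(n + 4)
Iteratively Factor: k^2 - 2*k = (k - 2)*(k)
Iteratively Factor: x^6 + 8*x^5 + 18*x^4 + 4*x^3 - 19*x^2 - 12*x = (x + 3)*(x^5 + 5*x^4 + 3*x^3 - 5*x^2 - 4*x) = (x + 3)*(x + 4)*(x^4 + x^3 - x^2 - x) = (x + 1)*(x + 3)*(x + 4)*(x^3 - x) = (x + 1)^2*(x + 3)*(x + 4)*(x^2 - x) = (x - 1)*(x + 1)^2*(x + 3)*(x + 4)*(x)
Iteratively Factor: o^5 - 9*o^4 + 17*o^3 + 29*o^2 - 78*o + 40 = (o - 1)*(o^4 - 8*o^3 + 9*o^2 + 38*o - 40) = (o - 5)*(o - 1)*(o^3 - 3*o^2 - 6*o + 8) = (o - 5)*(o - 1)*(o + 2)*(o^2 - 5*o + 4) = (o - 5)*(o - 4)*(o - 1)*(o + 2)*(o - 1)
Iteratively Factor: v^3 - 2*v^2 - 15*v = (v)*(v^2 - 2*v - 15) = v*(v - 5)*(v + 3)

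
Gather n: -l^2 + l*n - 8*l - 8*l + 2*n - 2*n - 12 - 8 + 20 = -l^2 + l*n - 16*l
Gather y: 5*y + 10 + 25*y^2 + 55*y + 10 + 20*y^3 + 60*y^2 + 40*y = 20*y^3 + 85*y^2 + 100*y + 20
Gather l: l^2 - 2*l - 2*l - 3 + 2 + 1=l^2 - 4*l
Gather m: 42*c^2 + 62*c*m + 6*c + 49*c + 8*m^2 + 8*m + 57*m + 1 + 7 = 42*c^2 + 55*c + 8*m^2 + m*(62*c + 65) + 8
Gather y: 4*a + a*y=a*y + 4*a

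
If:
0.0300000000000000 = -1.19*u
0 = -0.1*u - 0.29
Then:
No Solution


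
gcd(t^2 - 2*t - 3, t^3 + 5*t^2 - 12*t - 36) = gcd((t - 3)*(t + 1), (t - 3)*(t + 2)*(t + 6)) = t - 3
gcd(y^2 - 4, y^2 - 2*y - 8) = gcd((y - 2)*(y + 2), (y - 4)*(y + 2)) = y + 2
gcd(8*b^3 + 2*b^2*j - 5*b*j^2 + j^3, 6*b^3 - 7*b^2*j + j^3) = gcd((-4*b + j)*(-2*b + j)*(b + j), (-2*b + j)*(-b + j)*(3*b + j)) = 2*b - j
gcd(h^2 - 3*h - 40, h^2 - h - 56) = h - 8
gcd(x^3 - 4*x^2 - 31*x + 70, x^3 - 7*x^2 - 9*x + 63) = x - 7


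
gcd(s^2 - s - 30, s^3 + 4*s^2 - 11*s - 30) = s + 5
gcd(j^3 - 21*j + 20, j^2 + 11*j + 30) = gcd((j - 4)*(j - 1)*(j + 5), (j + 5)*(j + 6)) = j + 5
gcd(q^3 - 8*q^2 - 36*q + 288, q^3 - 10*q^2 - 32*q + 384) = q^2 - 2*q - 48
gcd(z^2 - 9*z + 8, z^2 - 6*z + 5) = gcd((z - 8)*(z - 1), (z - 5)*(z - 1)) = z - 1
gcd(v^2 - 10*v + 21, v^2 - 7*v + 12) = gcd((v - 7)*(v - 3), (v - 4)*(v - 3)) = v - 3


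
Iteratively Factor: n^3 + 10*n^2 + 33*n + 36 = (n + 4)*(n^2 + 6*n + 9) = (n + 3)*(n + 4)*(n + 3)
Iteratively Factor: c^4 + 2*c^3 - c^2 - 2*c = (c + 2)*(c^3 - c) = (c - 1)*(c + 2)*(c^2 + c) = (c - 1)*(c + 1)*(c + 2)*(c)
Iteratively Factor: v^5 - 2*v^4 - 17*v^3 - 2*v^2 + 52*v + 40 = (v - 2)*(v^4 - 17*v^2 - 36*v - 20) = (v - 2)*(v + 2)*(v^3 - 2*v^2 - 13*v - 10) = (v - 5)*(v - 2)*(v + 2)*(v^2 + 3*v + 2) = (v - 5)*(v - 2)*(v + 2)^2*(v + 1)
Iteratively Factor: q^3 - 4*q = (q - 2)*(q^2 + 2*q) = q*(q - 2)*(q + 2)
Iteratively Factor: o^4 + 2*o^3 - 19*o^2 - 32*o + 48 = (o - 4)*(o^3 + 6*o^2 + 5*o - 12) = (o - 4)*(o + 4)*(o^2 + 2*o - 3) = (o - 4)*(o - 1)*(o + 4)*(o + 3)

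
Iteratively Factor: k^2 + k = (k)*(k + 1)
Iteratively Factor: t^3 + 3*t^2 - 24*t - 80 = (t + 4)*(t^2 - t - 20) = (t - 5)*(t + 4)*(t + 4)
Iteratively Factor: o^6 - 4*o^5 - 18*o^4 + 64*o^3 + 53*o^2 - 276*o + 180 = (o - 1)*(o^5 - 3*o^4 - 21*o^3 + 43*o^2 + 96*o - 180) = (o - 5)*(o - 1)*(o^4 + 2*o^3 - 11*o^2 - 12*o + 36) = (o - 5)*(o - 1)*(o + 3)*(o^3 - o^2 - 8*o + 12) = (o - 5)*(o - 2)*(o - 1)*(o + 3)*(o^2 + o - 6) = (o - 5)*(o - 2)*(o - 1)*(o + 3)^2*(o - 2)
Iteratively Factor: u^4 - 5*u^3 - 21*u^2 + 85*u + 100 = (u - 5)*(u^3 - 21*u - 20) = (u - 5)*(u + 1)*(u^2 - u - 20) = (u - 5)^2*(u + 1)*(u + 4)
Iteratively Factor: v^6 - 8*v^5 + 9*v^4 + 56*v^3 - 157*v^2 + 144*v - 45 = (v - 3)*(v^5 - 5*v^4 - 6*v^3 + 38*v^2 - 43*v + 15) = (v - 3)*(v + 3)*(v^4 - 8*v^3 + 18*v^2 - 16*v + 5) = (v - 5)*(v - 3)*(v + 3)*(v^3 - 3*v^2 + 3*v - 1) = (v - 5)*(v - 3)*(v - 1)*(v + 3)*(v^2 - 2*v + 1) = (v - 5)*(v - 3)*(v - 1)^2*(v + 3)*(v - 1)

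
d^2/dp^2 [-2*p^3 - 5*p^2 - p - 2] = -12*p - 10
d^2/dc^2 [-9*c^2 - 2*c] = -18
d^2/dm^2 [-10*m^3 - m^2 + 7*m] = -60*m - 2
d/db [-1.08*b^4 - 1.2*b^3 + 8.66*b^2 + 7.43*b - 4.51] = -4.32*b^3 - 3.6*b^2 + 17.32*b + 7.43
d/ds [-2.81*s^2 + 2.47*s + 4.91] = 2.47 - 5.62*s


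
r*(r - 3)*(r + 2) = r^3 - r^2 - 6*r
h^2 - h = h*(h - 1)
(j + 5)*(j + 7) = j^2 + 12*j + 35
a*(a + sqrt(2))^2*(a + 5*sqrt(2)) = a^4 + 7*sqrt(2)*a^3 + 22*a^2 + 10*sqrt(2)*a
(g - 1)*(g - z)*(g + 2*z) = g^3 + g^2*z - g^2 - 2*g*z^2 - g*z + 2*z^2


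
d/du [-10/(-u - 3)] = -10/(u + 3)^2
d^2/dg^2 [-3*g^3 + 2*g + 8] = -18*g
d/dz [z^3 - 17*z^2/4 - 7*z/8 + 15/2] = 3*z^2 - 17*z/2 - 7/8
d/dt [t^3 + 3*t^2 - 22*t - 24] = 3*t^2 + 6*t - 22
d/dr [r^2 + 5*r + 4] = 2*r + 5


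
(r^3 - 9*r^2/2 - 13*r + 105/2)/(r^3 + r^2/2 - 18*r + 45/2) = (2*r^2 - 3*r - 35)/(2*r^2 + 7*r - 15)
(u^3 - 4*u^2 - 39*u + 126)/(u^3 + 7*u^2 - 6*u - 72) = (u - 7)/(u + 4)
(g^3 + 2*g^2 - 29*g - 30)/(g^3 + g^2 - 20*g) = (g^3 + 2*g^2 - 29*g - 30)/(g*(g^2 + g - 20))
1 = 1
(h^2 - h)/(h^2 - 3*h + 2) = h/(h - 2)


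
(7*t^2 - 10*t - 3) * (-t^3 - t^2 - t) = -7*t^5 + 3*t^4 + 6*t^3 + 13*t^2 + 3*t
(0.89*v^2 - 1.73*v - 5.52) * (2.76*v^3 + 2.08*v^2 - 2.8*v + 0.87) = 2.4564*v^5 - 2.9236*v^4 - 21.3256*v^3 - 5.8633*v^2 + 13.9509*v - 4.8024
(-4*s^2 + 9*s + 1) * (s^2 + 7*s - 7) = -4*s^4 - 19*s^3 + 92*s^2 - 56*s - 7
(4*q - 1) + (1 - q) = 3*q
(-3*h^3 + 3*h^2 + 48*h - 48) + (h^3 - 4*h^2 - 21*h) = -2*h^3 - h^2 + 27*h - 48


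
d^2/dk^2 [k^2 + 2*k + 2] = 2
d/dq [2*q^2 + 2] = 4*q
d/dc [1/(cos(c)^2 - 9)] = 2*sin(c)*cos(c)/(cos(c)^2 - 9)^2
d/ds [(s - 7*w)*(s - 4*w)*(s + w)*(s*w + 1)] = 4*s^3*w - 30*s^2*w^2 + 3*s^2 + 34*s*w^3 - 20*s*w + 28*w^4 + 17*w^2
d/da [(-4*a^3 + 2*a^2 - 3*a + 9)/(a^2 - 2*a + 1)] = (-4*a^3 + 12*a^2 - a - 15)/(a^3 - 3*a^2 + 3*a - 1)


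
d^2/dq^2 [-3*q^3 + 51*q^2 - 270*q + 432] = 102 - 18*q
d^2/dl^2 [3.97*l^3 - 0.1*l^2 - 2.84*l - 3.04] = 23.82*l - 0.2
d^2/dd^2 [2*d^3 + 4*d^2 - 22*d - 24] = 12*d + 8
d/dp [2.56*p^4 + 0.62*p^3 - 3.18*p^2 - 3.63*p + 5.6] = 10.24*p^3 + 1.86*p^2 - 6.36*p - 3.63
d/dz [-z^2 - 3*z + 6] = -2*z - 3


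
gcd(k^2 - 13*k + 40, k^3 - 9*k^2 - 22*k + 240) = k - 8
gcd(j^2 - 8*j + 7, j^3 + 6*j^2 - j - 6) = j - 1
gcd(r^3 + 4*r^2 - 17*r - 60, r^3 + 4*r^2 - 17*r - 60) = r^3 + 4*r^2 - 17*r - 60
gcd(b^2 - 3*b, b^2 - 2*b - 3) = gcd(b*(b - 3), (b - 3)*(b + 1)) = b - 3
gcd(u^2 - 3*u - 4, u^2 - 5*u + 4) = u - 4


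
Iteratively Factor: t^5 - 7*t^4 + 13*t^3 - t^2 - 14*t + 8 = (t - 1)*(t^4 - 6*t^3 + 7*t^2 + 6*t - 8) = (t - 2)*(t - 1)*(t^3 - 4*t^2 - t + 4) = (t - 4)*(t - 2)*(t - 1)*(t^2 - 1) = (t - 4)*(t - 2)*(t - 1)^2*(t + 1)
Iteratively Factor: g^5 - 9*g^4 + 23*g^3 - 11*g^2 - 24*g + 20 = (g - 1)*(g^4 - 8*g^3 + 15*g^2 + 4*g - 20) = (g - 5)*(g - 1)*(g^3 - 3*g^2 + 4) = (g - 5)*(g - 2)*(g - 1)*(g^2 - g - 2) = (g - 5)*(g - 2)^2*(g - 1)*(g + 1)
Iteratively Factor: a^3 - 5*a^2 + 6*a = (a - 3)*(a^2 - 2*a) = (a - 3)*(a - 2)*(a)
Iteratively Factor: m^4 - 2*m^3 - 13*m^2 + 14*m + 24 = (m + 3)*(m^3 - 5*m^2 + 2*m + 8) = (m + 1)*(m + 3)*(m^2 - 6*m + 8) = (m - 2)*(m + 1)*(m + 3)*(m - 4)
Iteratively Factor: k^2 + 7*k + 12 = (k + 3)*(k + 4)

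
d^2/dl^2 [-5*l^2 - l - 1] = -10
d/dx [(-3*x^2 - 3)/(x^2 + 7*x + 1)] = 21*(1 - x^2)/(x^4 + 14*x^3 + 51*x^2 + 14*x + 1)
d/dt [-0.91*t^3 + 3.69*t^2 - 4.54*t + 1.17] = -2.73*t^2 + 7.38*t - 4.54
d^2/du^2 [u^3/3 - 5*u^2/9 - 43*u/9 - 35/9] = 2*u - 10/9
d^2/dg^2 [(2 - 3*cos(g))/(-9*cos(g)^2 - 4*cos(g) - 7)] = 2*(-2187*(1 - cos(2*g))^2*cos(g) + 756*(1 - cos(2*g))^2 - 1082*cos(g) + 304*cos(2*g) - 108*cos(3*g) + 486*cos(5*g) - 2640)/(8*cos(g) + 9*cos(2*g) + 23)^3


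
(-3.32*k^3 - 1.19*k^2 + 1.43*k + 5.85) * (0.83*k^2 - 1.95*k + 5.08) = -2.7556*k^5 + 5.4863*k^4 - 13.3582*k^3 - 3.9782*k^2 - 4.1431*k + 29.718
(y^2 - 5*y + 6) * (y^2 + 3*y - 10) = y^4 - 2*y^3 - 19*y^2 + 68*y - 60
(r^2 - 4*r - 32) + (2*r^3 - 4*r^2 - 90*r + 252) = 2*r^3 - 3*r^2 - 94*r + 220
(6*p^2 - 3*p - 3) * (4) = 24*p^2 - 12*p - 12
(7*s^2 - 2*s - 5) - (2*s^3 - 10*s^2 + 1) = -2*s^3 + 17*s^2 - 2*s - 6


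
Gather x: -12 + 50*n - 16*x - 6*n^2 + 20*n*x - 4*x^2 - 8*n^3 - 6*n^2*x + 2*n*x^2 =-8*n^3 - 6*n^2 + 50*n + x^2*(2*n - 4) + x*(-6*n^2 + 20*n - 16) - 12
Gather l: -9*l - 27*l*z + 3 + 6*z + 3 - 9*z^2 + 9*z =l*(-27*z - 9) - 9*z^2 + 15*z + 6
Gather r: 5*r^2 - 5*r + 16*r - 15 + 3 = 5*r^2 + 11*r - 12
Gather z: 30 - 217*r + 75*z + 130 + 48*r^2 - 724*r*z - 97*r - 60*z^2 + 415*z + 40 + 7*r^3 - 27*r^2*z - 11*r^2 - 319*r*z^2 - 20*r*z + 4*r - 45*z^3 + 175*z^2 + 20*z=7*r^3 + 37*r^2 - 310*r - 45*z^3 + z^2*(115 - 319*r) + z*(-27*r^2 - 744*r + 510) + 200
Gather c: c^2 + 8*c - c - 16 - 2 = c^2 + 7*c - 18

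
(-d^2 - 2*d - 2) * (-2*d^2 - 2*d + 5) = 2*d^4 + 6*d^3 + 3*d^2 - 6*d - 10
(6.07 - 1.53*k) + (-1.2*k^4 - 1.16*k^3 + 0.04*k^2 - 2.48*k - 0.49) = -1.2*k^4 - 1.16*k^3 + 0.04*k^2 - 4.01*k + 5.58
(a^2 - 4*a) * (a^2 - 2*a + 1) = a^4 - 6*a^3 + 9*a^2 - 4*a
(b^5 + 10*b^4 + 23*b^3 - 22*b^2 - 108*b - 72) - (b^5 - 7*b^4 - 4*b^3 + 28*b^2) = 17*b^4 + 27*b^3 - 50*b^2 - 108*b - 72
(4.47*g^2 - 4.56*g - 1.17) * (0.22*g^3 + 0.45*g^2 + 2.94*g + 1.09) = 0.9834*g^5 + 1.0083*g^4 + 10.8324*g^3 - 9.0606*g^2 - 8.4102*g - 1.2753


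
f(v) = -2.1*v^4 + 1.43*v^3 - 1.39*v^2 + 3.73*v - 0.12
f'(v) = -8.4*v^3 + 4.29*v^2 - 2.78*v + 3.73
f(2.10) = -26.01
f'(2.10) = -60.98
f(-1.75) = -38.26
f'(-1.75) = 66.75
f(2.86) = -107.87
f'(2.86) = -165.64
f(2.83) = -102.98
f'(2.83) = -160.17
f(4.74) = -921.45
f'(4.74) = -807.63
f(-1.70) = -35.04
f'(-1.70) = 62.12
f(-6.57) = -4402.90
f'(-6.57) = 2589.36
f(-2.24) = -84.39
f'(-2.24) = 125.89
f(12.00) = -41230.08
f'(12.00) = -13927.07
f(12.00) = -41230.08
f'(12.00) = -13927.07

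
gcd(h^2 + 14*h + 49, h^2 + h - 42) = h + 7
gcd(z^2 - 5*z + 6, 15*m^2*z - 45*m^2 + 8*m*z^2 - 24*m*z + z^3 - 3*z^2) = z - 3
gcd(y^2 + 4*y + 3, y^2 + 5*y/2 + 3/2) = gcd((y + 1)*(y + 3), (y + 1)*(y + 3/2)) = y + 1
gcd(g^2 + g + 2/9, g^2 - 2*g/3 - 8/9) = g + 2/3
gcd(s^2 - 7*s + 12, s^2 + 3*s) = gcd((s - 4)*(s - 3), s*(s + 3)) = 1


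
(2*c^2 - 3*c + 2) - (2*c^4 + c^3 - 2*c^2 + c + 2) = -2*c^4 - c^3 + 4*c^2 - 4*c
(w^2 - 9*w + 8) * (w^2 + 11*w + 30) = w^4 + 2*w^3 - 61*w^2 - 182*w + 240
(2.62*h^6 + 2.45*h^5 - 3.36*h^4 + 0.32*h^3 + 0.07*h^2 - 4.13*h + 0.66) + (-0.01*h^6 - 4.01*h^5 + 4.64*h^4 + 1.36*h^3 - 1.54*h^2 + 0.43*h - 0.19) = 2.61*h^6 - 1.56*h^5 + 1.28*h^4 + 1.68*h^3 - 1.47*h^2 - 3.7*h + 0.47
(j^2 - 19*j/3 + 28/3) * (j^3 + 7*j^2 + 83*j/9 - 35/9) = j^5 + 2*j^4/3 - 232*j^3/9 + 82*j^2/27 + 2989*j/27 - 980/27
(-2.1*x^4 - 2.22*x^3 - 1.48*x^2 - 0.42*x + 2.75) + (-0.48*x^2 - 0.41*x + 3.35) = -2.1*x^4 - 2.22*x^3 - 1.96*x^2 - 0.83*x + 6.1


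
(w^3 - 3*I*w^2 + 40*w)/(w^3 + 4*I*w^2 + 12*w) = (w^2 - 3*I*w + 40)/(w^2 + 4*I*w + 12)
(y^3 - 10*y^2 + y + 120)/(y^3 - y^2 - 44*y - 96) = (y - 5)/(y + 4)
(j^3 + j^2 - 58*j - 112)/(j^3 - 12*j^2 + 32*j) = (j^2 + 9*j + 14)/(j*(j - 4))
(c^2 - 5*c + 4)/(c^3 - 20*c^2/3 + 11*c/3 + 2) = 3*(c - 4)/(3*c^2 - 17*c - 6)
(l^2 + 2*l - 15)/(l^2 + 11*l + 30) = (l - 3)/(l + 6)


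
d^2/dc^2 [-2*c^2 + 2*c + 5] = -4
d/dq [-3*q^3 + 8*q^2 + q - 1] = -9*q^2 + 16*q + 1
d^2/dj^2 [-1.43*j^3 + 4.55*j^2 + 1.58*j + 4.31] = 9.1 - 8.58*j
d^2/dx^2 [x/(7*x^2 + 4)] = 14*x*(7*x^2 - 12)/(7*x^2 + 4)^3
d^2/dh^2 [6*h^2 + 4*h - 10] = 12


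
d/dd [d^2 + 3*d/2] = 2*d + 3/2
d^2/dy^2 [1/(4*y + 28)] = 1/(2*(y + 7)^3)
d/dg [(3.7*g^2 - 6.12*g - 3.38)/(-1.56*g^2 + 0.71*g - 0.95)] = (-6.9202*g^2 - 17.5756*g + 8.2138)/(2.4336*g^4 - 2.2152*g^3 + 3.4681*g^2 - 1.349*g + 0.9025)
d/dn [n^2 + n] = 2*n + 1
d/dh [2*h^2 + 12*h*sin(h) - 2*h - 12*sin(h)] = 12*h*cos(h) + 4*h - 12*sqrt(2)*cos(h + pi/4) - 2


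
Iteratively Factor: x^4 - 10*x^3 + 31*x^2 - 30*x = (x)*(x^3 - 10*x^2 + 31*x - 30) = x*(x - 5)*(x^2 - 5*x + 6) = x*(x - 5)*(x - 2)*(x - 3)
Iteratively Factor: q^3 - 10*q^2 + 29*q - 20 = (q - 4)*(q^2 - 6*q + 5) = (q - 5)*(q - 4)*(q - 1)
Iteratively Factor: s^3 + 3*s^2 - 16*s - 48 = (s - 4)*(s^2 + 7*s + 12) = (s - 4)*(s + 4)*(s + 3)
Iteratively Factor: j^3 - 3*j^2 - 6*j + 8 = (j - 1)*(j^2 - 2*j - 8) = (j - 4)*(j - 1)*(j + 2)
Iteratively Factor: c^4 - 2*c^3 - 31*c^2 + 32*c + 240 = (c + 4)*(c^3 - 6*c^2 - 7*c + 60) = (c - 5)*(c + 4)*(c^2 - c - 12) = (c - 5)*(c - 4)*(c + 4)*(c + 3)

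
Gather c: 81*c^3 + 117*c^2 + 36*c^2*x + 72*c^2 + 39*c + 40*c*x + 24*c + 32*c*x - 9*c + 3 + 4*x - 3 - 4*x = 81*c^3 + c^2*(36*x + 189) + c*(72*x + 54)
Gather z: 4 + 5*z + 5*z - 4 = 10*z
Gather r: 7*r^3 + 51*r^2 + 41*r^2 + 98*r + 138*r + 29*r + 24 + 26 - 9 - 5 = 7*r^3 + 92*r^2 + 265*r + 36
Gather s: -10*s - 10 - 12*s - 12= -22*s - 22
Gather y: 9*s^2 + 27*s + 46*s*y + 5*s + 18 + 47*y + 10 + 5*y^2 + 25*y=9*s^2 + 32*s + 5*y^2 + y*(46*s + 72) + 28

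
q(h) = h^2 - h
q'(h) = 2*h - 1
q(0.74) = -0.19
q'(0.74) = 0.48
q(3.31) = 7.65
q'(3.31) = 5.62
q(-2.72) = 10.12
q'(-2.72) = -6.44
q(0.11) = -0.10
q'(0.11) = -0.78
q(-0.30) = 0.39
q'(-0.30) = -1.60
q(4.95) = 19.55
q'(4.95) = 8.90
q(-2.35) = 7.87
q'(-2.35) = -5.70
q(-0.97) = 1.91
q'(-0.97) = -2.94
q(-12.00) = 156.00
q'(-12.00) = -25.00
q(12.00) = 132.00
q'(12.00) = 23.00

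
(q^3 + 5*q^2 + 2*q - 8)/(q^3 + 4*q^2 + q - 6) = (q + 4)/(q + 3)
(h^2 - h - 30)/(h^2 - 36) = (h + 5)/(h + 6)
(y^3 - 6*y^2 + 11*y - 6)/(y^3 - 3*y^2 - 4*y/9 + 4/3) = 9*(y^2 - 3*y + 2)/(9*y^2 - 4)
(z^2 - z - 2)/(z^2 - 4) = (z + 1)/(z + 2)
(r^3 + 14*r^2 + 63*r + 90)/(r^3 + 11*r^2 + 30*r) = (r + 3)/r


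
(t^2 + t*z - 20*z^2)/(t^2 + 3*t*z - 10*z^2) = (-t + 4*z)/(-t + 2*z)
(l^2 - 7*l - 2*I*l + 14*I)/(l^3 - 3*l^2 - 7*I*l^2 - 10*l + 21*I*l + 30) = (l - 7)/(l^2 - l*(3 + 5*I) + 15*I)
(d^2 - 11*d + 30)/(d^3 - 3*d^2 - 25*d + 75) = (d - 6)/(d^2 + 2*d - 15)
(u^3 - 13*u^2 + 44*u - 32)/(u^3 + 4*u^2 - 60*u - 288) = (u^2 - 5*u + 4)/(u^2 + 12*u + 36)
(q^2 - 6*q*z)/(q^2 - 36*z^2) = q/(q + 6*z)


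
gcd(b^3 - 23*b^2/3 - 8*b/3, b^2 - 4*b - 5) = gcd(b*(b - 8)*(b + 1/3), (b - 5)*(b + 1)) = 1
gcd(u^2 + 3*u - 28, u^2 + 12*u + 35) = u + 7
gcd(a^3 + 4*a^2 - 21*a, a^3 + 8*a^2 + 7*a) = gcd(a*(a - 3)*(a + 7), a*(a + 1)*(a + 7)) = a^2 + 7*a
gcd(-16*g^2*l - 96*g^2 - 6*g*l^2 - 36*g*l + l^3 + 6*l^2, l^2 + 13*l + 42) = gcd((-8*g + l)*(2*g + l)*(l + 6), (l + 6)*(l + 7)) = l + 6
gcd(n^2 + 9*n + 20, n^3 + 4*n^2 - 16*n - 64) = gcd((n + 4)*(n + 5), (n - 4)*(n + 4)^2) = n + 4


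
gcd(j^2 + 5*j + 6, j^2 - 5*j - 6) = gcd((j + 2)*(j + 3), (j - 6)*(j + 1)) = 1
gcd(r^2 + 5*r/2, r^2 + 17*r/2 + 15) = r + 5/2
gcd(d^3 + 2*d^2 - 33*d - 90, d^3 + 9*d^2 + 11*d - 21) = d + 3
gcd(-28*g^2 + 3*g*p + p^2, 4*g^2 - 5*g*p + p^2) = -4*g + p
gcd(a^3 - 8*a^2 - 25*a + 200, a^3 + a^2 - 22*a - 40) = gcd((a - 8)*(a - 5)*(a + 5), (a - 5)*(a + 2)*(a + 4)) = a - 5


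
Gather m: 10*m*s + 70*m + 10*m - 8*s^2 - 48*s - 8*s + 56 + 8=m*(10*s + 80) - 8*s^2 - 56*s + 64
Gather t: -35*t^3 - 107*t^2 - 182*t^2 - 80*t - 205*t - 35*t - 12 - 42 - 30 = -35*t^3 - 289*t^2 - 320*t - 84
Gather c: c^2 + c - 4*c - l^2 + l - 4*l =c^2 - 3*c - l^2 - 3*l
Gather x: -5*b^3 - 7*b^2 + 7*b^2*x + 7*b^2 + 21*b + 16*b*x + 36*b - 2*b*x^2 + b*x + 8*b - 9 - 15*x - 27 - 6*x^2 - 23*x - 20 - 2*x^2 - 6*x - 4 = -5*b^3 + 65*b + x^2*(-2*b - 8) + x*(7*b^2 + 17*b - 44) - 60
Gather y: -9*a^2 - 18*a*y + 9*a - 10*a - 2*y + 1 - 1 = -9*a^2 - a + y*(-18*a - 2)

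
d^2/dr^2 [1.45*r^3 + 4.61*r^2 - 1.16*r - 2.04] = 8.7*r + 9.22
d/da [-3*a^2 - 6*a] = -6*a - 6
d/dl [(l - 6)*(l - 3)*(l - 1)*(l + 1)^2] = 5*l^4 - 32*l^3 + 24*l^2 + 52*l - 9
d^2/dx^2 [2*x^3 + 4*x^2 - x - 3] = 12*x + 8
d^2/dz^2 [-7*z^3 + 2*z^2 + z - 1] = 4 - 42*z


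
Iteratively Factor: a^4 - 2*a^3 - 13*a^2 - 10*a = (a)*(a^3 - 2*a^2 - 13*a - 10) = a*(a - 5)*(a^2 + 3*a + 2) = a*(a - 5)*(a + 1)*(a + 2)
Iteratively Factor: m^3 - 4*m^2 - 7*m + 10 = (m - 1)*(m^2 - 3*m - 10) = (m - 5)*(m - 1)*(m + 2)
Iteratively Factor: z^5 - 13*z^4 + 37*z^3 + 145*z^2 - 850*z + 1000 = (z - 5)*(z^4 - 8*z^3 - 3*z^2 + 130*z - 200) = (z - 5)*(z - 2)*(z^3 - 6*z^2 - 15*z + 100) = (z - 5)^2*(z - 2)*(z^2 - z - 20) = (z - 5)^2*(z - 2)*(z + 4)*(z - 5)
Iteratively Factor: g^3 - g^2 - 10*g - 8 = (g + 1)*(g^2 - 2*g - 8) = (g + 1)*(g + 2)*(g - 4)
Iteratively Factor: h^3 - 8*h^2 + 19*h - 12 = (h - 3)*(h^2 - 5*h + 4) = (h - 4)*(h - 3)*(h - 1)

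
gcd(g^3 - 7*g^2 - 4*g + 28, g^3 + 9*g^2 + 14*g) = g + 2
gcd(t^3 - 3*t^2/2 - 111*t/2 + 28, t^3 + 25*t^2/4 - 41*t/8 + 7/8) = t^2 + 13*t/2 - 7/2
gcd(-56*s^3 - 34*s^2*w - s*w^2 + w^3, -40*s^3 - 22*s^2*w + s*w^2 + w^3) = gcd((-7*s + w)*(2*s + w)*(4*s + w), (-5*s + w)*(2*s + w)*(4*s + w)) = 8*s^2 + 6*s*w + w^2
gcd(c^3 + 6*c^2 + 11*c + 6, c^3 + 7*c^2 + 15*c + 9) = c^2 + 4*c + 3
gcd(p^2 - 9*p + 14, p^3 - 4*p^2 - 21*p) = p - 7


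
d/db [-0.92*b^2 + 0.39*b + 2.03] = 0.39 - 1.84*b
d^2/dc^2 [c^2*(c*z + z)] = 2*z*(3*c + 1)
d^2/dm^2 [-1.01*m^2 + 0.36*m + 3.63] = -2.02000000000000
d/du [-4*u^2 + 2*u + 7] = 2 - 8*u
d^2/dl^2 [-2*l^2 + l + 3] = -4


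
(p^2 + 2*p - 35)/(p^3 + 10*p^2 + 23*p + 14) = (p - 5)/(p^2 + 3*p + 2)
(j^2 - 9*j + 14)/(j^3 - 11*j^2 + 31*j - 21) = (j - 2)/(j^2 - 4*j + 3)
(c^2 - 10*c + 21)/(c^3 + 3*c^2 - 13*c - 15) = (c - 7)/(c^2 + 6*c + 5)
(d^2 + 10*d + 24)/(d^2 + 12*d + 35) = (d^2 + 10*d + 24)/(d^2 + 12*d + 35)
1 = 1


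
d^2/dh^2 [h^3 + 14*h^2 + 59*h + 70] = 6*h + 28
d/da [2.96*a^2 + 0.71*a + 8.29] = 5.92*a + 0.71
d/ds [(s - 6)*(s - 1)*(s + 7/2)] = 3*s^2 - 7*s - 37/2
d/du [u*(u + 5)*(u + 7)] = 3*u^2 + 24*u + 35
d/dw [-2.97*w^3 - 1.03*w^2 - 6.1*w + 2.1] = -8.91*w^2 - 2.06*w - 6.1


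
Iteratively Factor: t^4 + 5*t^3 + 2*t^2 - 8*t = (t + 4)*(t^3 + t^2 - 2*t) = (t + 2)*(t + 4)*(t^2 - t) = t*(t + 2)*(t + 4)*(t - 1)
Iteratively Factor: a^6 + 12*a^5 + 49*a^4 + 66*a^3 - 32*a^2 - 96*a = (a)*(a^5 + 12*a^4 + 49*a^3 + 66*a^2 - 32*a - 96) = a*(a + 4)*(a^4 + 8*a^3 + 17*a^2 - 2*a - 24) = a*(a + 2)*(a + 4)*(a^3 + 6*a^2 + 5*a - 12) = a*(a - 1)*(a + 2)*(a + 4)*(a^2 + 7*a + 12) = a*(a - 1)*(a + 2)*(a + 4)^2*(a + 3)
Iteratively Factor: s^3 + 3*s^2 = (s)*(s^2 + 3*s) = s*(s + 3)*(s)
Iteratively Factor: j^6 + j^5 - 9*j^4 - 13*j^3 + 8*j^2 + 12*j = (j - 1)*(j^5 + 2*j^4 - 7*j^3 - 20*j^2 - 12*j) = (j - 1)*(j + 2)*(j^4 - 7*j^2 - 6*j) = (j - 3)*(j - 1)*(j + 2)*(j^3 + 3*j^2 + 2*j) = (j - 3)*(j - 1)*(j + 1)*(j + 2)*(j^2 + 2*j) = (j - 3)*(j - 1)*(j + 1)*(j + 2)^2*(j)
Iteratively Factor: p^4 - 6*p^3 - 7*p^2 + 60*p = (p - 5)*(p^3 - p^2 - 12*p) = (p - 5)*(p + 3)*(p^2 - 4*p) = p*(p - 5)*(p + 3)*(p - 4)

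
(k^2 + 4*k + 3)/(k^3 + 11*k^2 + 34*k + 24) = (k + 3)/(k^2 + 10*k + 24)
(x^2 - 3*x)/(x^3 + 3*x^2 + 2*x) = (x - 3)/(x^2 + 3*x + 2)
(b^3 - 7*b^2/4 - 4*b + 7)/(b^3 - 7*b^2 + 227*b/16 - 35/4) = 4*(b^2 - 4)/(4*b^2 - 21*b + 20)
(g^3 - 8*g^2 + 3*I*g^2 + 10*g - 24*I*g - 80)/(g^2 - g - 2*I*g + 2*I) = (g^2 + g*(-8 + 5*I) - 40*I)/(g - 1)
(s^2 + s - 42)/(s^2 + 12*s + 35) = (s - 6)/(s + 5)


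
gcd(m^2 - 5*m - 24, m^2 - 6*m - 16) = m - 8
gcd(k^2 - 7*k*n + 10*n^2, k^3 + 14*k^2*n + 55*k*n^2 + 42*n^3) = 1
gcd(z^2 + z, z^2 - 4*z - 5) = z + 1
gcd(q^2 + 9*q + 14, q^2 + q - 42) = q + 7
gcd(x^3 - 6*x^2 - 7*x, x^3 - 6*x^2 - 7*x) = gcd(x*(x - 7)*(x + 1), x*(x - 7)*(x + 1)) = x^3 - 6*x^2 - 7*x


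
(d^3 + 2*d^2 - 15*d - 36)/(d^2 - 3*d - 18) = (d^2 - d - 12)/(d - 6)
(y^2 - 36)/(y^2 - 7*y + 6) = (y + 6)/(y - 1)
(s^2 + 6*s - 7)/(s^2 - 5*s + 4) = (s + 7)/(s - 4)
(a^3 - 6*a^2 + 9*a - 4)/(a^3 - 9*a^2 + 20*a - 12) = (a^2 - 5*a + 4)/(a^2 - 8*a + 12)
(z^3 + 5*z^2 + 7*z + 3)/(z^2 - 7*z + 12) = (z^3 + 5*z^2 + 7*z + 3)/(z^2 - 7*z + 12)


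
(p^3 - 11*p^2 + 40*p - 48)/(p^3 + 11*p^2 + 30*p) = (p^3 - 11*p^2 + 40*p - 48)/(p*(p^2 + 11*p + 30))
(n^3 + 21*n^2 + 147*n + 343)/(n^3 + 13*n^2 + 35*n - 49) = (n + 7)/(n - 1)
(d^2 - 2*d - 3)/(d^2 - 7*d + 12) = (d + 1)/(d - 4)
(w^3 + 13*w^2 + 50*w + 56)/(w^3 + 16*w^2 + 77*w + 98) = (w + 4)/(w + 7)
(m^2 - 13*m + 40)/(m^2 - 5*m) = (m - 8)/m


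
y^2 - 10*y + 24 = (y - 6)*(y - 4)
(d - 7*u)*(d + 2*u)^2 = d^3 - 3*d^2*u - 24*d*u^2 - 28*u^3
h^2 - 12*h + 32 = (h - 8)*(h - 4)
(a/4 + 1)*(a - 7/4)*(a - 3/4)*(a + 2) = a^4/4 + 7*a^3/8 - 91*a^2/64 - 97*a/32 + 21/8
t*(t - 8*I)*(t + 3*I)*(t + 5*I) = t^4 + 49*t^2 + 120*I*t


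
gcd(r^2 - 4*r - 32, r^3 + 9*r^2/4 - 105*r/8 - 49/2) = r + 4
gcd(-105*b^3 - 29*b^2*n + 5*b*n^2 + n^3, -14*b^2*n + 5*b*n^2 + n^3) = 7*b + n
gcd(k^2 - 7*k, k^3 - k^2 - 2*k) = k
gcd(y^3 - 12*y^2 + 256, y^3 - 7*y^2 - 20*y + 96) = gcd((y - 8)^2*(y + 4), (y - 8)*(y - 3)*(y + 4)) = y^2 - 4*y - 32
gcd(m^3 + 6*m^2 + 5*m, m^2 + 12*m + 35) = m + 5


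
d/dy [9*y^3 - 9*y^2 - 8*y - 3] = 27*y^2 - 18*y - 8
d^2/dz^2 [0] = 0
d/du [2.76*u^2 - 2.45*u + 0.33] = 5.52*u - 2.45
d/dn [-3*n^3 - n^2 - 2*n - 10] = -9*n^2 - 2*n - 2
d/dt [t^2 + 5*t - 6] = 2*t + 5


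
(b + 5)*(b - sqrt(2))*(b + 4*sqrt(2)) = b^3 + 3*sqrt(2)*b^2 + 5*b^2 - 8*b + 15*sqrt(2)*b - 40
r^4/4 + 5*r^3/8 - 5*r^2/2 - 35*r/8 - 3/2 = (r/4 + 1)*(r - 3)*(r + 1/2)*(r + 1)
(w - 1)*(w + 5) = w^2 + 4*w - 5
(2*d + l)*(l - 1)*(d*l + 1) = 2*d^2*l^2 - 2*d^2*l + d*l^3 - d*l^2 + 2*d*l - 2*d + l^2 - l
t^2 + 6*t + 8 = (t + 2)*(t + 4)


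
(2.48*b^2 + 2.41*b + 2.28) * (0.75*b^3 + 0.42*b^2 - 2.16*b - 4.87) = 1.86*b^5 + 2.8491*b^4 - 2.6346*b^3 - 16.3256*b^2 - 16.6615*b - 11.1036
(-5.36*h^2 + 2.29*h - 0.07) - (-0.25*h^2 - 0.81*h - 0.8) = -5.11*h^2 + 3.1*h + 0.73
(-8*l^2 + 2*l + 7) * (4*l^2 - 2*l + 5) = -32*l^4 + 24*l^3 - 16*l^2 - 4*l + 35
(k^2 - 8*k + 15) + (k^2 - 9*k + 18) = 2*k^2 - 17*k + 33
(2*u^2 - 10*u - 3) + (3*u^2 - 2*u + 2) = 5*u^2 - 12*u - 1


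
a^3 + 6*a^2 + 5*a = a*(a + 1)*(a + 5)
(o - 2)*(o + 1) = o^2 - o - 2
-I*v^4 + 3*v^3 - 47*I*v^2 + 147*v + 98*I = (v - 7*I)*(v + 2*I)*(v + 7*I)*(-I*v + 1)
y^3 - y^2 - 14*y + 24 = (y - 3)*(y - 2)*(y + 4)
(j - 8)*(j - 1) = j^2 - 9*j + 8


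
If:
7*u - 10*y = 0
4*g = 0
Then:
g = 0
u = 10*y/7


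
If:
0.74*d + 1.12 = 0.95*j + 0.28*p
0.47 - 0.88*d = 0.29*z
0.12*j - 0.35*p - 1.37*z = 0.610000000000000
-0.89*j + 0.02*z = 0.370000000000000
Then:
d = 1.50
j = -0.48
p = 9.61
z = -2.94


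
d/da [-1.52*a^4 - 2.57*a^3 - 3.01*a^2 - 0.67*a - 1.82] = -6.08*a^3 - 7.71*a^2 - 6.02*a - 0.67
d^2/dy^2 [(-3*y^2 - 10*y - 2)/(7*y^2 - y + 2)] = 2*(-511*y^3 - 168*y^2 + 462*y - 6)/(343*y^6 - 147*y^5 + 315*y^4 - 85*y^3 + 90*y^2 - 12*y + 8)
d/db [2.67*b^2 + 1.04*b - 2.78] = 5.34*b + 1.04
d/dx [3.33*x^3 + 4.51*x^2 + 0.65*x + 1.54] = 9.99*x^2 + 9.02*x + 0.65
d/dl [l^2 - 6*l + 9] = 2*l - 6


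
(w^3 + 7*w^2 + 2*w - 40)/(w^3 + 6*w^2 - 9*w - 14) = (w^2 + 9*w + 20)/(w^2 + 8*w + 7)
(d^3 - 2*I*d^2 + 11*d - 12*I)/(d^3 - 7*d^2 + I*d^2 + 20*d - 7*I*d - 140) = (d^2 + 2*I*d + 3)/(d^2 + d*(-7 + 5*I) - 35*I)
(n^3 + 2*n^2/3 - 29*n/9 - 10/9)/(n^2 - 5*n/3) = n + 7/3 + 2/(3*n)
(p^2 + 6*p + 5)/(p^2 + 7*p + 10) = (p + 1)/(p + 2)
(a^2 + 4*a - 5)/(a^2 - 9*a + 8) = (a + 5)/(a - 8)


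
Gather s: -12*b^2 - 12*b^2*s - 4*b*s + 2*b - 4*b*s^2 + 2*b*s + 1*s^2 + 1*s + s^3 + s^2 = -12*b^2 + 2*b + s^3 + s^2*(2 - 4*b) + s*(-12*b^2 - 2*b + 1)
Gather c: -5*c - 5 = -5*c - 5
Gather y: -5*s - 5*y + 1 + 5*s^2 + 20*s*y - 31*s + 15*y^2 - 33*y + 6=5*s^2 - 36*s + 15*y^2 + y*(20*s - 38) + 7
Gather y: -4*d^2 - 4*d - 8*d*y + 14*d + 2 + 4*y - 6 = -4*d^2 + 10*d + y*(4 - 8*d) - 4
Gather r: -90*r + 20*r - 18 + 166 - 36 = 112 - 70*r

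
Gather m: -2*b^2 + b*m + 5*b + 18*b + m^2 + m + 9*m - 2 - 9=-2*b^2 + 23*b + m^2 + m*(b + 10) - 11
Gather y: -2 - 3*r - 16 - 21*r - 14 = -24*r - 32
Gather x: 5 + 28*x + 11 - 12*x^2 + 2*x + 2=-12*x^2 + 30*x + 18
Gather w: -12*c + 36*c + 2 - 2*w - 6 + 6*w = 24*c + 4*w - 4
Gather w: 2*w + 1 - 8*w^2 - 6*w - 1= -8*w^2 - 4*w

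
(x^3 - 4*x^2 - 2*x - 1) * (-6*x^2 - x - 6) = -6*x^5 + 23*x^4 + 10*x^3 + 32*x^2 + 13*x + 6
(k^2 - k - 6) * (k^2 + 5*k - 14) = k^4 + 4*k^3 - 25*k^2 - 16*k + 84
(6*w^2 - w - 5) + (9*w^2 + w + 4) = 15*w^2 - 1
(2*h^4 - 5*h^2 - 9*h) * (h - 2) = 2*h^5 - 4*h^4 - 5*h^3 + h^2 + 18*h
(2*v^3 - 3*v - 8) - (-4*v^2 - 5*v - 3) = 2*v^3 + 4*v^2 + 2*v - 5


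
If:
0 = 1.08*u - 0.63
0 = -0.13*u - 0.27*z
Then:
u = 0.58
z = -0.28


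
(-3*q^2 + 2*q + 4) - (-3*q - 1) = -3*q^2 + 5*q + 5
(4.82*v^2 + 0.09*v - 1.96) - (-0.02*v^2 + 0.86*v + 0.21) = 4.84*v^2 - 0.77*v - 2.17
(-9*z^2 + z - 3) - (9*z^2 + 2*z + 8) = -18*z^2 - z - 11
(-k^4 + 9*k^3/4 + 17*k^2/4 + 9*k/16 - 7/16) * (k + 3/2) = -k^5 + 3*k^4/4 + 61*k^3/8 + 111*k^2/16 + 13*k/32 - 21/32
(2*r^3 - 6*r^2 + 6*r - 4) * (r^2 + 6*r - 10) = 2*r^5 + 6*r^4 - 50*r^3 + 92*r^2 - 84*r + 40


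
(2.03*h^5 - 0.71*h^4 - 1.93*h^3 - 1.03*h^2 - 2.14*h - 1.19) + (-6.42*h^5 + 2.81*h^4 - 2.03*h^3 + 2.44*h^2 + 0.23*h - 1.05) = -4.39*h^5 + 2.1*h^4 - 3.96*h^3 + 1.41*h^2 - 1.91*h - 2.24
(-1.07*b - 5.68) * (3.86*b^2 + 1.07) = -4.1302*b^3 - 21.9248*b^2 - 1.1449*b - 6.0776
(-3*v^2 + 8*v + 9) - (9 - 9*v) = -3*v^2 + 17*v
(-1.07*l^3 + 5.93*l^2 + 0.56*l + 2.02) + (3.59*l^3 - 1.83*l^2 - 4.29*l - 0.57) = 2.52*l^3 + 4.1*l^2 - 3.73*l + 1.45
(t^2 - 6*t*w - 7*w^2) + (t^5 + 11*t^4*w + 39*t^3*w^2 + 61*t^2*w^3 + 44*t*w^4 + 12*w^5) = t^5 + 11*t^4*w + 39*t^3*w^2 + 61*t^2*w^3 + t^2 + 44*t*w^4 - 6*t*w + 12*w^5 - 7*w^2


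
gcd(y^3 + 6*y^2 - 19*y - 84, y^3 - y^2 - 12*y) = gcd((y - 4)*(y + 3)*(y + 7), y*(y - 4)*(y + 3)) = y^2 - y - 12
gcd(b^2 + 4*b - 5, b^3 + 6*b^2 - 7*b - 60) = b + 5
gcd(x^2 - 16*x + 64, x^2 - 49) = 1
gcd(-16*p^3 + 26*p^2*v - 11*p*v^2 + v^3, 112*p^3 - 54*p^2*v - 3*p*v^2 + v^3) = 16*p^2 - 10*p*v + v^2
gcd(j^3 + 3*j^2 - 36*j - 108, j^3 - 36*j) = j^2 - 36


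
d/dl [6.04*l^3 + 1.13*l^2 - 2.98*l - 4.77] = 18.12*l^2 + 2.26*l - 2.98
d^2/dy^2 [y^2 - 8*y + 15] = 2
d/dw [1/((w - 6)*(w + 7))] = (-2*w - 1)/(w^4 + 2*w^3 - 83*w^2 - 84*w + 1764)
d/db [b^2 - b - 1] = 2*b - 1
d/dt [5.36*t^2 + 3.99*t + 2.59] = 10.72*t + 3.99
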